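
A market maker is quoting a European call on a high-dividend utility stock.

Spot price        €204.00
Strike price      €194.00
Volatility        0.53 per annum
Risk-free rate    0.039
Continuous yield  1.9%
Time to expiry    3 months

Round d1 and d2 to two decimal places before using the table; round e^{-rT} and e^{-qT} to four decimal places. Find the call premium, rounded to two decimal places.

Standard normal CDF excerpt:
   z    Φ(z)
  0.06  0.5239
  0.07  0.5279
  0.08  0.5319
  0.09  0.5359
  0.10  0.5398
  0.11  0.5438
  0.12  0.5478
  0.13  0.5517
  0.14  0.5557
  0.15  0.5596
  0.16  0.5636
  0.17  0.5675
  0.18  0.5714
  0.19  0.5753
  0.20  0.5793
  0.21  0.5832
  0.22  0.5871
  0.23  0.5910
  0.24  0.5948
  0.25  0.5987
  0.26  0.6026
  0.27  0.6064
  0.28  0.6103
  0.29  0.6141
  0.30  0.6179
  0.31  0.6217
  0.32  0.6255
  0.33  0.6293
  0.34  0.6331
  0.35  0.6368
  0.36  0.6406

T = 0.25;  σ√T = 0.2650
ln(S/K) + (r − q + σ²/2)T = ln(204/194) + (0.039 − 0.019 + 0.53²/2)·0.25 = 0.0503 + 0.0401 = 0.0904
d₁ = 0.0904 / 0.2650 = 0.3410 → 0.34
d₂ = d₁ − σ√T = 0.3410 − 0.2650 = 0.0760 → 0.08
e^(−qT) = e^(−0.019·0.25) = 0.9953;  e^(−rT) = e^(−0.039·0.25) = 0.9903
C = 204·0.9953·N(0.34) − 194·0.9903·N(0.08) = 204·0.9953·0.6331 − 194·0.9903·0.5319 = 128.5454 − 102.1877 = 26.3577

€26.36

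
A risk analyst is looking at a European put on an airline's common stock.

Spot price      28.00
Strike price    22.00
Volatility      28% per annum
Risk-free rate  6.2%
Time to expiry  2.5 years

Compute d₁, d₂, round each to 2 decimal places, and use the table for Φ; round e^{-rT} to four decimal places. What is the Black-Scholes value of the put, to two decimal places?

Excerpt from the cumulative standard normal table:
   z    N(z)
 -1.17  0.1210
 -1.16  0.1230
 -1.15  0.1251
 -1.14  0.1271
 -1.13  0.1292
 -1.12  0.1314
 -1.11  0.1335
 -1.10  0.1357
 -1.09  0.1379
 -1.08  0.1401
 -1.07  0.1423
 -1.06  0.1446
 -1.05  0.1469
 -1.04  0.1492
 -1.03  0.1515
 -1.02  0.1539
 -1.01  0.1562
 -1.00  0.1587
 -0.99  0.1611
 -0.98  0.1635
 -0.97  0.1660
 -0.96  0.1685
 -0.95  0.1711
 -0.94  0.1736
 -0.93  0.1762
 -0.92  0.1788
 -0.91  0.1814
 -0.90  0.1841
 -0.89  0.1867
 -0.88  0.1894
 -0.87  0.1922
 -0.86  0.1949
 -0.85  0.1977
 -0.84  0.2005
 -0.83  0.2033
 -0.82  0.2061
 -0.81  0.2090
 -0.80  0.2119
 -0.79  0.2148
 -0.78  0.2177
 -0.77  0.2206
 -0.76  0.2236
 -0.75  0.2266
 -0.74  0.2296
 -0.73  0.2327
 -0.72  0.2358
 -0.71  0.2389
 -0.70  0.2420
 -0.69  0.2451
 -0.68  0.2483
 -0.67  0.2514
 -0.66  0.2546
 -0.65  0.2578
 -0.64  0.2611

T = 2.5;  σ√T = 0.4427
d₁ = [ln(28/22) + (0.062 + 0.28²/2)·2.5] / 0.4427 = [0.2412 + 0.2530] / 0.4427 = 1.1162 which rounds to 1.12
d₂ = d₁ − σ√T = 1.1162 − 0.4427 = 0.6735 which rounds to 0.67
exp(−rT) = exp(−0.062·2.5) = 0.8564
P = 22·0.8564·N(-0.67) − 28·N(-1.12) = 22·0.8564·0.2514 − 28·0.1314 = 4.7366 − 3.6792 = 1.0574

1.06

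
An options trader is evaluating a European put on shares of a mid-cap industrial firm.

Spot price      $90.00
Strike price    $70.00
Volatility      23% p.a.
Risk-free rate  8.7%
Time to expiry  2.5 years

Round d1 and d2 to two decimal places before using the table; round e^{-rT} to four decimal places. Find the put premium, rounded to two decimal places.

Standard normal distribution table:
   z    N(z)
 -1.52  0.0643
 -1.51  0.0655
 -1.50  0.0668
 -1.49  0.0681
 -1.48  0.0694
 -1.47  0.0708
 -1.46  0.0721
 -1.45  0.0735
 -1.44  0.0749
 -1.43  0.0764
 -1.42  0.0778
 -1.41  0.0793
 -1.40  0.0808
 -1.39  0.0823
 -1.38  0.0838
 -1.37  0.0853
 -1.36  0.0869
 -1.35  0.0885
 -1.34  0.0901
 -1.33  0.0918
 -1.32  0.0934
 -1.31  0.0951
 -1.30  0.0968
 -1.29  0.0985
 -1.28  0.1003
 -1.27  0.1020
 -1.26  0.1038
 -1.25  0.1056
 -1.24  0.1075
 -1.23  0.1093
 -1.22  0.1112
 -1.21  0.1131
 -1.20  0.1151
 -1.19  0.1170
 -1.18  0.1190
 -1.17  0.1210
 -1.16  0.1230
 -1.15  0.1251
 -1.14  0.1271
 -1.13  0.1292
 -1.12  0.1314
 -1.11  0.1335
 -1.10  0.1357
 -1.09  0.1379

σ√T = 0.23·√2.5 = 0.3637
ln(S/K) + (r + σ²/2)T = ln(90/70) + (0.087 + 0.23²/2)·2.5 = 0.2513 + 0.2836 = 0.5349
d₁ = 0.5349 / 0.3637 = 1.4710 → 1.47
d₂ = d₁ − σ√T = 1.4710 − 0.3637 = 1.1073 → 1.11
exp(−rT) = exp(−0.087·2.5) = 0.8045
N(−d₂) = N(-1.11) = 0.1335;  N(−d₁) = N(-1.47) = 0.0708
P = 70·0.8045·0.1335 − 90·0.0708 = 7.5181 − 6.3720 = 1.1461

$1.15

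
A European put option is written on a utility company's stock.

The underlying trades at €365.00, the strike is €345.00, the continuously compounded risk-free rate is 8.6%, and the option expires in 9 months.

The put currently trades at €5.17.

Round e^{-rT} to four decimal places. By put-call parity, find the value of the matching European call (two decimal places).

€46.73

e^(−rT) = e^(−0.086·0.75) = 0.9375
Put-call parity: C − P = S − K·e^(−rT) = 365 − 345·0.9375 = 365 − 323.4375 = 41.5625
C = P + (C − P) = 5.17 + (41.5625) = 46.7325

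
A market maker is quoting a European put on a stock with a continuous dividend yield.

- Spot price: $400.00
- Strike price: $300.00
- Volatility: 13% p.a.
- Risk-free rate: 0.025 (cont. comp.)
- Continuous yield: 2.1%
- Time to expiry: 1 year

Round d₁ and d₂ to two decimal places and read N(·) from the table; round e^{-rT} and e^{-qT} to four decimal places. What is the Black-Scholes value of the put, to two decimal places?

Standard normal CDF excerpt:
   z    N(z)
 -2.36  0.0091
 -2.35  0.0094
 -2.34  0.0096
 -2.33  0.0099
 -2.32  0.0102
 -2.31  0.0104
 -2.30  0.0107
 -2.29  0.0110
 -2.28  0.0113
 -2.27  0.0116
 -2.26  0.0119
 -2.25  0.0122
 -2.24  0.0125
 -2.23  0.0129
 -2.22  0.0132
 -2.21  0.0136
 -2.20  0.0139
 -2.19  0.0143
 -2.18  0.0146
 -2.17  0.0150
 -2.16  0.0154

T = 1;  σ√T = 0.1300
d₁ = [ln(400/300) + (0.025 − 0.021 + 0.13²/2)·1] / 0.1300 = [0.2877 + 0.0125] / 0.1300 = 2.3087 which rounds to 2.31
d₂ = d₁ − σ√T = 2.3087 − 0.1300 = 2.1787 which rounds to 2.18
e^(−qT) = e^(−0.021·1) = 0.9792;  e^(−rT) = e^(−0.025·1) = 0.9753
P = 300·0.9753·N(-2.18) − 400·0.9792·N(-2.31) = 300·0.9753·0.0146 − 400·0.9792·0.0104 = 4.2718 − 4.0735 = 0.1983

$0.20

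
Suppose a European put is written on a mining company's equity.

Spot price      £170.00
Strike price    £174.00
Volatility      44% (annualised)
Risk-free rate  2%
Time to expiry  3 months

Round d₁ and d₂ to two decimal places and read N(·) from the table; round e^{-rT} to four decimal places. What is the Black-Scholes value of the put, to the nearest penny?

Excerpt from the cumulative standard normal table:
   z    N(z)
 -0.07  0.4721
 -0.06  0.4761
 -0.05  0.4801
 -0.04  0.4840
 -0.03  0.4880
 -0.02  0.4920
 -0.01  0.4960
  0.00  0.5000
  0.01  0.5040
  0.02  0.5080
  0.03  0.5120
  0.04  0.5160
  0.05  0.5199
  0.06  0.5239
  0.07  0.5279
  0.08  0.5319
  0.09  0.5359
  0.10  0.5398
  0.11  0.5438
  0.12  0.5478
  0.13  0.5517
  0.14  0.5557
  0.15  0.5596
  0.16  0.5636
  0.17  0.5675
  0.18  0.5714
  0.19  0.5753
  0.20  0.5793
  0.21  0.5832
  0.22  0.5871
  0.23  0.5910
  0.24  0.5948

£16.64

σ√T = 0.44 × 0.5000 = 0.2200
ln(S/K) + (r + σ²/2)T = ln(170/174) + (0.02 + 0.44²/2)·0.25 = -0.0233 + 0.0292 = 0.0059
d₁ = 0.0059 / 0.2200 = 0.0270 ⇒ 0.03
d₂ = d₁ − σ√T = 0.0270 − 0.2200 = -0.1930 ⇒ -0.19
e^(−rT) = e^(−0.02·0.25) = 0.9950
N(−d₂) = N(0.19) = 0.5753;  N(−d₁) = N(-0.03) = 0.4880
P = 174·0.9950·0.5753 − 170·0.4880 = 99.6017 − 82.9600 = 16.6417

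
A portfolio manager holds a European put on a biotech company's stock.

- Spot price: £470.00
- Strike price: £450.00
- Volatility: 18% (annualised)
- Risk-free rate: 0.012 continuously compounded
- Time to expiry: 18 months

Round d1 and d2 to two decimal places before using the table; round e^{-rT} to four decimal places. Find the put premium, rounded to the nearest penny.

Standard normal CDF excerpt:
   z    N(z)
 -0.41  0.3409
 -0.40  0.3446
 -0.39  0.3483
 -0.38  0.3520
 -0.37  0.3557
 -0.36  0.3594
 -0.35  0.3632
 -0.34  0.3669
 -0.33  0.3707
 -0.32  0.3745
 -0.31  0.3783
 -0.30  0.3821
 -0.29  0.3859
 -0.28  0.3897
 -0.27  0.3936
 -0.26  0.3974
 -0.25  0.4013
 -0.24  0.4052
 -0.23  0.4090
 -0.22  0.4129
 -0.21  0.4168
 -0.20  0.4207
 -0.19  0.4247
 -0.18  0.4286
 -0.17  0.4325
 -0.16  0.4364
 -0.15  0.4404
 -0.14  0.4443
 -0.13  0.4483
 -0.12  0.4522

£27.46

σ√T = 0.18 × 1.2247 = 0.2205
d₁ = [ln(470/450) + (0.012 + ½·0.18²)·1.5] / (σ√T) = (0.0435 + 0.0423) / 0.2205 = 0.3891 which rounds to 0.39
d₂ = 0.3891 − 0.2205 = 0.1687 which rounds to 0.17
e^(−rT) = e^(−0.012·1.5) = 0.9822
N(−d₂) = N(-0.17) = 0.4325;  N(−d₁) = N(-0.39) = 0.3483
P = 450·0.9822·0.4325 − 470·0.3483 = 191.1607 − 163.7010 = 27.4597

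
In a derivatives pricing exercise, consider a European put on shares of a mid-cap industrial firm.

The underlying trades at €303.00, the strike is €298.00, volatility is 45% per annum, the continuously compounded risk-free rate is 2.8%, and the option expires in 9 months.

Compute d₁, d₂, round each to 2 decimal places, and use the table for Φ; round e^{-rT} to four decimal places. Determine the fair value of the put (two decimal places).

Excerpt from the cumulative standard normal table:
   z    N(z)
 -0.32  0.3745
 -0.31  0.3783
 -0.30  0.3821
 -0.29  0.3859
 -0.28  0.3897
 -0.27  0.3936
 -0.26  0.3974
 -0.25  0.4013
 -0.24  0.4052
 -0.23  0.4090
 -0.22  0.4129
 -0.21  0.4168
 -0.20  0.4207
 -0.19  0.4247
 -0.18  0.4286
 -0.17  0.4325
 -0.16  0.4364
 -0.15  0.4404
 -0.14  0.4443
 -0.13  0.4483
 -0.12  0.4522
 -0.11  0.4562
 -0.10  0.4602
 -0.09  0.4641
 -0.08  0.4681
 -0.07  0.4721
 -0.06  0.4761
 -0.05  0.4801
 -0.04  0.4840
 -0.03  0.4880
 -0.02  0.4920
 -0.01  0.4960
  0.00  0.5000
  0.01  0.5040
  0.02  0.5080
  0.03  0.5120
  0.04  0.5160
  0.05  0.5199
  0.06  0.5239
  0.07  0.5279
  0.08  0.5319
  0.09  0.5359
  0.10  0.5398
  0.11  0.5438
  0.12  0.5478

€40.59

σ√T = 0.45·√0.75 = 0.3897
d₁ = [ln(303/298) + (0.028 + 0.45²/2)·0.75] / 0.3897 = [0.0166 + 0.0969] / 0.3897 = 0.2914 ≈ 0.29
d₂ = d₁ − σ√T = 0.2914 − 0.3897 = -0.0983 ≈ -0.10
e^(−rT) = e^(−0.028·0.75) = 0.9792
N(−d₂) = N(0.10) = 0.5398;  N(−d₁) = N(-0.29) = 0.3859
P = 298·0.9792·0.5398 − 303·0.3859 = 157.5145 − 116.9277 = 40.5868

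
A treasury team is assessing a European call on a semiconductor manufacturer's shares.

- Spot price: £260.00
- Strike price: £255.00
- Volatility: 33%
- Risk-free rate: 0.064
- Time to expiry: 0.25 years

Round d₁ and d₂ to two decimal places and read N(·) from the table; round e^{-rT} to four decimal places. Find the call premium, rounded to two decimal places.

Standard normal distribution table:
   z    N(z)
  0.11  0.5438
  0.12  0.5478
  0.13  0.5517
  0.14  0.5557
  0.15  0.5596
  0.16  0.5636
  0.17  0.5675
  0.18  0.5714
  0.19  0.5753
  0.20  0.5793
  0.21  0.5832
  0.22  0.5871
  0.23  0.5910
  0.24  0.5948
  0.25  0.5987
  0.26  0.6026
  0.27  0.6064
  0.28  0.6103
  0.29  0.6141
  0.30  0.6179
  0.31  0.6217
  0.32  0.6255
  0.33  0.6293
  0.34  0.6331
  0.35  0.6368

σ√T = 0.33·√0.25 = 0.1650
ln(S/K) + (r + σ²/2)T = ln(260/255) + (0.064 + 0.33²/2)·0.25 = 0.0194 + 0.0296 = 0.0490
d₁ = 0.0490 / 0.1650 = 0.2972 → 0.30
d₂ = d₁ − σ√T = 0.2972 − 0.1650 = 0.1322 → 0.13
e^(−rT) = e^(−0.064·0.25) = 0.9841
C = 260·N(0.30) − 255·0.9841·N(0.13) = 260·0.6179 − 255·0.9841·0.5517 = 160.6540 − 138.4466 = 22.2074

£22.21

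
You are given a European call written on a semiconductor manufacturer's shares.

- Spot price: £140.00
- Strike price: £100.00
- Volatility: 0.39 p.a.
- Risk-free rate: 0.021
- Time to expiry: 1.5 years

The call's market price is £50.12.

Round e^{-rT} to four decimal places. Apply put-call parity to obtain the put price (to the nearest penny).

exp(−rT) = exp(−0.021·1.5) = 0.9690
Put-call parity: C − P = S − K·e^(−rT) = 140 − 100·0.9690 = 140 − 96.9000 = 43.1000
P = C − (C − P) = 50.12 − (43.1000) = 7.0200

£7.02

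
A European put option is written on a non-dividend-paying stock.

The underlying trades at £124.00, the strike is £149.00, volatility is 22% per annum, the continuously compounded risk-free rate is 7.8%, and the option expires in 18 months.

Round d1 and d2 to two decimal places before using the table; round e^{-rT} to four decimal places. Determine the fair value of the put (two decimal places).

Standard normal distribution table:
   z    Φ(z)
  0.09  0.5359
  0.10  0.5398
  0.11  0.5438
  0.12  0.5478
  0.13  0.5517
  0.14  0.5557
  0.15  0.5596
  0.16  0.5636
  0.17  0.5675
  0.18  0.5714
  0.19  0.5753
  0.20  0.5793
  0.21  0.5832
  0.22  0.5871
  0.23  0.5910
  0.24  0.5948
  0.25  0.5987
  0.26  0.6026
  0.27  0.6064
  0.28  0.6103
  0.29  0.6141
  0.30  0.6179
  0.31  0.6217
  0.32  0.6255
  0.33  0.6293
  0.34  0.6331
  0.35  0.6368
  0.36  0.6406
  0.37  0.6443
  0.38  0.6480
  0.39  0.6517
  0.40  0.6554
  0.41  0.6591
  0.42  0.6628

σ√T = 0.22·√1.5 = 0.2694
d₁ = [ln(124/149) + (0.078 + 0.22²/2)·1.5] / 0.2694 = [-0.1837 + 0.1533] / 0.2694 = -0.1127 ⇒ -0.11
d₂ = d₁ − σ√T = -0.1127 − 0.2694 = -0.3821 ⇒ -0.38
e^(−rT) = e^(−0.078·1.5) = 0.8896
N(−d₂) = N(0.38) = 0.6480;  N(−d₁) = N(0.11) = 0.5438
P = 149·0.8896·0.6480 − 124·0.5438 = 85.8927 − 67.4312 = 18.4615

£18.46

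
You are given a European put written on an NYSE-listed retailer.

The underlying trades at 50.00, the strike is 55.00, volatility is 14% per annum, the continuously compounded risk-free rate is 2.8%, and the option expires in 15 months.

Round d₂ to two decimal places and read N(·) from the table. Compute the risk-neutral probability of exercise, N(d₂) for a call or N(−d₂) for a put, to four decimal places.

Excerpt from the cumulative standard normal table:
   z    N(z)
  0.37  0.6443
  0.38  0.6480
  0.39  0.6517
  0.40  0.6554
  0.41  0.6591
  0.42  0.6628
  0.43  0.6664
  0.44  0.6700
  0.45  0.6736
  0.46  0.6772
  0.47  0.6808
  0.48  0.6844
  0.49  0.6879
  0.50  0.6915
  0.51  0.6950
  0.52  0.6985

0.6772

σ√T = 0.14 × 1.1180 = 0.1565
ln(S/K) + (r + σ²/2)T = ln(50/55) + (0.028 + 0.14²/2)·1.25 = -0.0953 + 0.0473 = -0.0481
d₁ = -0.0481 / 0.1565 = -0.3070 ⇒ -0.31
d₂ = d₁ − σ√T = -0.3070 − 0.1565 = -0.4636 ⇒ -0.46
Risk-neutral Pr[S_T < K] = N(−d₂) = N(0.46) = 0.6772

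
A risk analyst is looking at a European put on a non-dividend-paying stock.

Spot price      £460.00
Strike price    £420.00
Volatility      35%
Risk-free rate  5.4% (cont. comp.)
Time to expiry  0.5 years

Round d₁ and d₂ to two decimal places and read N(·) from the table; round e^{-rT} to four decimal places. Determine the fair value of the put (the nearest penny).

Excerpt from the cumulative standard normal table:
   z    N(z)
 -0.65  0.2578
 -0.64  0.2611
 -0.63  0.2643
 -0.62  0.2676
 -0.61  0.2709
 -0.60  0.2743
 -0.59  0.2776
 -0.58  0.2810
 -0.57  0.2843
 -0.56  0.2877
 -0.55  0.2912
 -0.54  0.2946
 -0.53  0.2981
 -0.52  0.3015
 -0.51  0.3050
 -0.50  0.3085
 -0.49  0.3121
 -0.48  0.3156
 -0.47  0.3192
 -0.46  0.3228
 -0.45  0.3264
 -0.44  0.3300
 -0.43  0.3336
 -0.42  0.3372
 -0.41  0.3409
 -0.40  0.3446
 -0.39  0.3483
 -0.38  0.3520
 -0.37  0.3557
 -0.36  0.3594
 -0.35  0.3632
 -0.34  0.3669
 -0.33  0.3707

σ√T = 0.35·√0.5 = 0.2475
d₁ = [ln(460/420) + (0.054 + ½·0.35²)·0.5] / (σ√T) = (0.0910 + 0.0576) / 0.2475 = 0.6004 ≈ 0.60
d₂ = 0.6004 − 0.2475 = 0.3529 ≈ 0.35
e^(−rT) = e^(−0.054·0.5) = 0.9734
P = 420·0.9734·N(-0.35) − 460·N(-0.60) = 420·0.9734·0.3632 − 460·0.2743 = 148.4863 − 126.1780 = 22.3083

£22.31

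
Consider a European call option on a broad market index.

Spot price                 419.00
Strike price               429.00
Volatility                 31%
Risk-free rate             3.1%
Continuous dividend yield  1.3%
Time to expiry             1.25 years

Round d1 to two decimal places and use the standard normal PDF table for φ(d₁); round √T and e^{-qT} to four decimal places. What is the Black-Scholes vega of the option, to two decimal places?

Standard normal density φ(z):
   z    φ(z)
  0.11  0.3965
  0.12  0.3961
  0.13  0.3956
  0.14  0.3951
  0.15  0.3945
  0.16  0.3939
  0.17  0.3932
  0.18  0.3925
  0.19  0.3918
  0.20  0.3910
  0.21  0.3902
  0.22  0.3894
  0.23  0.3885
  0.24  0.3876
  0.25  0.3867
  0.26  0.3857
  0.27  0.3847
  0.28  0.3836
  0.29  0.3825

σ√T = 0.31 × 1.1180 = 0.3466
d₁ = [ln(419/429) + (0.031 − 0.013 + ½·0.31²)·1.25] / (σ√T) = (-0.0236 + 0.0826) / 0.3466 = 0.1702 ≈ 0.17
√T = √1.25 = 1.1180
φ(d₁) = φ(0.17) = 0.3932
e^(−qT) = e^(−0.013·1.25) = 0.9839
vega = S·e^(−qT)·φ(d₁)·√T = 419·0.9839·0.3932·1.1180 = 181.2259

181.23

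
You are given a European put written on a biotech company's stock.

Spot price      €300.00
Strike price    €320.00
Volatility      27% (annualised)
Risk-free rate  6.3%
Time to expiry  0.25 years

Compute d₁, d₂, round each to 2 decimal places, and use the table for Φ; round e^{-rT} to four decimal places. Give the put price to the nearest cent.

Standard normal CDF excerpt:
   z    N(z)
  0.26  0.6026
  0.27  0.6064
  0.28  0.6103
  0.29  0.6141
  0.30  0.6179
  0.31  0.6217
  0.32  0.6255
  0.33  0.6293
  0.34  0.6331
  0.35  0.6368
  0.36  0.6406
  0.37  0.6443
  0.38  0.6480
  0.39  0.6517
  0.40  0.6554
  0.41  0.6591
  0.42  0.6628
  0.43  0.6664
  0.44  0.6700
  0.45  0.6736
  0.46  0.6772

€25.69

σ√T = 0.27 × 0.5000 = 0.1350
ln(S/K) + (r + σ²/2)T = ln(300/320) + (0.063 + 0.27²/2)·0.25 = -0.0645 + 0.0249 = -0.0397
d₁ = -0.0397 / 0.1350 = -0.2939 ≈ -0.29
d₂ = d₁ − σ√T = -0.2939 − 0.1350 = -0.4289 ≈ -0.43
exp(−rT) = exp(−0.063·0.25) = 0.9844
N(−d₂) = N(0.43) = 0.6664;  N(−d₁) = N(0.29) = 0.6141
P = 320·0.9844·0.6664 − 300·0.6141 = 209.9213 − 184.2300 = 25.6913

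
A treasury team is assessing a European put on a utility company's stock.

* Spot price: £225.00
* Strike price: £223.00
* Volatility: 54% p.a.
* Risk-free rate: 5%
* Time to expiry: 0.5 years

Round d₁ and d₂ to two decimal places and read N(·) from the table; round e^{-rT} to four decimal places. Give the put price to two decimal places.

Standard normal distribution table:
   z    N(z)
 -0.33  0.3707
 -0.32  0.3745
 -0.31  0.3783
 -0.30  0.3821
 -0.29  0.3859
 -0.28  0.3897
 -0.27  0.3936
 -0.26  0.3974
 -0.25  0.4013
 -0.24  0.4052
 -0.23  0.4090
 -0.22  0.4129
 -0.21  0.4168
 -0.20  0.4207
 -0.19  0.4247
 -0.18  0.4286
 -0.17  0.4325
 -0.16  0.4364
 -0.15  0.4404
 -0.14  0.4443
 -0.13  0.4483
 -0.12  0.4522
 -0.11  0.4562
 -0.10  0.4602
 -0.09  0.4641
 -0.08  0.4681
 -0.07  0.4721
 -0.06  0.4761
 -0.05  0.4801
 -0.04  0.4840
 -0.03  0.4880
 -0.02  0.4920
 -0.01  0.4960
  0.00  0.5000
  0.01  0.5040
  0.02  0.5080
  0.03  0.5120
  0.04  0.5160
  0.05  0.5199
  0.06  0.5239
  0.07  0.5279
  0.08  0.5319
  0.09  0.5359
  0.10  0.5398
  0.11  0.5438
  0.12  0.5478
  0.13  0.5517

£29.72

σ√T = 0.54·√0.5 = 0.3818
ln(S/K) + (r + σ²/2)T = ln(225/223) + (0.05 + 0.54²/2)·0.5 = 0.0089 + 0.0979 = 0.1068
d₁ = 0.1068 / 0.3818 = 0.2798 → 0.28
d₂ = d₁ − σ√T = 0.2798 − 0.3818 = -0.1021 → -0.10
exp(−rT) = exp(−0.05·0.5) = 0.9753
N(−d₂) = N(0.10) = 0.5398;  N(−d₁) = N(-0.28) = 0.3897
P = 223·0.9753·0.5398 − 225·0.3897 = 117.4021 − 87.6825 = 29.7196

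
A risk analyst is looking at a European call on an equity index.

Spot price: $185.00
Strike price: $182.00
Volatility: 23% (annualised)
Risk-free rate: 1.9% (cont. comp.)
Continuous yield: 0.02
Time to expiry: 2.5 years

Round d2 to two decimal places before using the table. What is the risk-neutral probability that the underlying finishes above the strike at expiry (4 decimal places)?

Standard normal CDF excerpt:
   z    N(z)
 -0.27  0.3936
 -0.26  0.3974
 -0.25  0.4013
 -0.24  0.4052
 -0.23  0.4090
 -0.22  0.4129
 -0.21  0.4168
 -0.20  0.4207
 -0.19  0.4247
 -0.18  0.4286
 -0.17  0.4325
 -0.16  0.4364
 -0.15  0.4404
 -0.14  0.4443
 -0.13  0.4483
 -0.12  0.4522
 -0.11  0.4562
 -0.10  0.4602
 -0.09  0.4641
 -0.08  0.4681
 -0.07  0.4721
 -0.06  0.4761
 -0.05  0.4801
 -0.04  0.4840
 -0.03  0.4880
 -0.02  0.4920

T = 2.5;  σ√T = 0.3637
ln(S/K) + (r − q + σ²/2)T = ln(185/182) + (0.019 − 0.02 + 0.23²/2)·2.5 = 0.0163 + 0.0636 = 0.0800
d₁ = 0.0800 / 0.3637 = 0.2199 → 0.22
d₂ = d₁ − σ√T = 0.2199 − 0.3637 = -0.1437 → -0.14
Risk-neutral Pr[S_T > K] = N(d₂) = N(-0.14) = 0.4443

0.4443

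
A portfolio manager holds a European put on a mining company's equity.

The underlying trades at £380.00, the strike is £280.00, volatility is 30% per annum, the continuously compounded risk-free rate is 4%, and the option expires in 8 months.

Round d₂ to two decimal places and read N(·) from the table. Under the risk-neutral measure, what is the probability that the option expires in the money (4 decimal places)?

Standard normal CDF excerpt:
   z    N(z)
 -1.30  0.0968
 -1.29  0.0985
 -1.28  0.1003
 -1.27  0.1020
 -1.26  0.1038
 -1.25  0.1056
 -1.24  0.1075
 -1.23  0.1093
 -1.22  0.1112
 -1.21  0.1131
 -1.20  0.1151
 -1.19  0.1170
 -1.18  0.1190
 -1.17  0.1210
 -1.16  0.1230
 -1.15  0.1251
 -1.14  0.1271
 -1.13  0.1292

σ√T = 0.3 × 0.8165 = 0.2449
d₁ = [ln(380/280) + (0.04 + 0.3²/2)·0.6667] / 0.2449 = [0.3054 + 0.0567] / 0.2449 = 1.4781 → 1.48
d₂ = d₁ − σ√T = 1.4781 − 0.2449 = 1.2331 → 1.23
Risk-neutral Pr[S_T < K] = N(−d₂) = N(-1.23) = 0.1093

0.1093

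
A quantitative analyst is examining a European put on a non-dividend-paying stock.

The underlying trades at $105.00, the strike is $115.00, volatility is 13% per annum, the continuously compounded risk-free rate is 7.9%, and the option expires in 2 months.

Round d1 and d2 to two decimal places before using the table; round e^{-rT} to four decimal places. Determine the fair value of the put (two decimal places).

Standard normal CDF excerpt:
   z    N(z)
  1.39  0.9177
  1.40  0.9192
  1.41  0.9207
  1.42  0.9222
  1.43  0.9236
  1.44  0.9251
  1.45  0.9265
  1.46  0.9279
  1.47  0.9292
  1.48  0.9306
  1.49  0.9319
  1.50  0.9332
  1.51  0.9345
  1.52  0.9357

$8.63

σ√T = 0.13·√0.1667 = 0.0531
d₁ = [ln(105/115) + (0.079 + 0.13²/2)·0.1667] / 0.0531 = [-0.0910 + 0.0146] / 0.0531 = -1.4395 which rounds to -1.44
d₂ = d₁ − σ√T = -1.4395 − 0.0531 = -1.4926 which rounds to -1.49
exp(−rT) = exp(−0.079·0.1667) = 0.9869
N(−d₂) = N(1.49) = 0.9319;  N(−d₁) = N(1.44) = 0.9251
P = 115·0.9869·0.9319 − 105·0.9251 = 105.7646 − 97.1355 = 8.6291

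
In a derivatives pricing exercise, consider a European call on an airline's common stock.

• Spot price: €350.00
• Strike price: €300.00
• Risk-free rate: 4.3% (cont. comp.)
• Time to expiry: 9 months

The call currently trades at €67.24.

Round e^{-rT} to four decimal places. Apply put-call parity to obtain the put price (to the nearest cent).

€7.73

e^(−rT) = e^(−0.043·0.75) = 0.9683
Put-call parity: C − P = S − K·e^(−rT) = 350 − 300·0.9683 = 350 − 290.4900 = 59.5100
P = C − (C − P) = 67.24 − (59.5100) = 7.7300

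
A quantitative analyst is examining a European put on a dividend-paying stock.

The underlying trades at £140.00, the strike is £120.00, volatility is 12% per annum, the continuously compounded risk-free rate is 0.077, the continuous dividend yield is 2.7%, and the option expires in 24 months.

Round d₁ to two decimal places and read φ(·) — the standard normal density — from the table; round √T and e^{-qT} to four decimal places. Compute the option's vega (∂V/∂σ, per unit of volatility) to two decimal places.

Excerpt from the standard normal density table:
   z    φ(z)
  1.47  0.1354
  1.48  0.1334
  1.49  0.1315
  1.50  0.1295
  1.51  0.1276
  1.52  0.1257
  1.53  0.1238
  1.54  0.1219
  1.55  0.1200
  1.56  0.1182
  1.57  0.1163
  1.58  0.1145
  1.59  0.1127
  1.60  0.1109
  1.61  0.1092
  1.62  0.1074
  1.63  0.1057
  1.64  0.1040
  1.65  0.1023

21.48

σ√T = 0.12·√2 = 0.1697
d₁ = [ln(140/120) + (0.077 − 0.027 + 0.12²/2)·2] / 0.1697 = [0.1542 + 0.1144] / 0.1697 = 1.5825 which rounds to 1.58
√T = √2 = 1.4142
φ(d₁) = φ(1.58) = 0.1145
e^(−qT) = e^(−0.027·2) = 0.9474
vega = S·e^(−qT)·φ(d₁)·√T = 140·0.9474·0.1145·1.4142 = 21.4772
(Call and put vega coincide under Black-Scholes.)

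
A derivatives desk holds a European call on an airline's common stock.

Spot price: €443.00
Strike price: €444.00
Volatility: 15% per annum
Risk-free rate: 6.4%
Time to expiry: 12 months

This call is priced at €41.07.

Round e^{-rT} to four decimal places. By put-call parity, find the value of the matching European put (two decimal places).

e^(−rT) = e^(−0.064·1) = 0.9380
Put-call parity: C − P = S − K·e^(−rT) = 443 − 444·0.9380 = 443 − 416.4720 = 26.5280
P = C − (C − P) = 41.07 − (26.5280) = 14.5420

€14.54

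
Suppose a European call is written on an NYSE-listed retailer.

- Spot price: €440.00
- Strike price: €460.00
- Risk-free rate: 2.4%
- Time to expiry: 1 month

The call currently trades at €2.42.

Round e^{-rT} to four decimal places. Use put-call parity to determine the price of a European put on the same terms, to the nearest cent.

e^(−rT) = e^(−0.024·0.08333) = 0.9980
Put-call parity: C − P = S − K·e^(−rT) = 440 − 460·0.9980 = 440 − 459.0800 = -19.0800
P = C − (C − P) = 2.42 − (-19.0800) = 21.5000

€21.50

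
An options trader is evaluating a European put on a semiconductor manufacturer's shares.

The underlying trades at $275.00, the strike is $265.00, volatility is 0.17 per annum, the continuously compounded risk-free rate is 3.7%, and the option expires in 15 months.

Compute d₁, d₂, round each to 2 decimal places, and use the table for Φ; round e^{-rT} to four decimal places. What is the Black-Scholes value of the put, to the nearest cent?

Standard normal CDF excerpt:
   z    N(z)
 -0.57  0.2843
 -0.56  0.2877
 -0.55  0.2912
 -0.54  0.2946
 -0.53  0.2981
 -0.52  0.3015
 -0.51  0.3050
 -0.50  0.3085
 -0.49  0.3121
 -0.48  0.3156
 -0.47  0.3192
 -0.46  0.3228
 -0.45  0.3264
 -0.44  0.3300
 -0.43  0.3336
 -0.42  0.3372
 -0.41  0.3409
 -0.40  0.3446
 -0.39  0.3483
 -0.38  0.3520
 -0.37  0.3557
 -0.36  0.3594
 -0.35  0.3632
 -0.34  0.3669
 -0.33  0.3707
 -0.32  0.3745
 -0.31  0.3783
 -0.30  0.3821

σ√T = 0.17 × 1.1180 = 0.1901
d₁ = [ln(275/265) + (0.037 + 0.17²/2)·1.25] / 0.1901 = [0.0370 + 0.0643] / 0.1901 = 0.5333 ≈ 0.53
d₂ = d₁ − σ√T = 0.5333 − 0.1901 = 0.3432 ≈ 0.34
exp(−rT) = exp(−0.037·1.25) = 0.9548
P = 265·0.9548·N(-0.34) − 275·N(-0.53) = 265·0.9548·0.3669 − 275·0.2981 = 92.8338 − 81.9775 = 10.8563

$10.86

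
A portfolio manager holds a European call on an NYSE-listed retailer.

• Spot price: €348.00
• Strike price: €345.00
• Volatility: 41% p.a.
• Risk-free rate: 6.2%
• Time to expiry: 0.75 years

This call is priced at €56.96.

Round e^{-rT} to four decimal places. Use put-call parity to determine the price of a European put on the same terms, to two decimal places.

exp(−rT) = exp(−0.062·0.75) = 0.9546
Put-call parity: C − P = S − K·e^(−rT) = 348 − 345·0.9546 = 348 − 329.3370 = 18.6630
P = C − (C − P) = 56.96 − (18.6630) = 38.2970

€38.30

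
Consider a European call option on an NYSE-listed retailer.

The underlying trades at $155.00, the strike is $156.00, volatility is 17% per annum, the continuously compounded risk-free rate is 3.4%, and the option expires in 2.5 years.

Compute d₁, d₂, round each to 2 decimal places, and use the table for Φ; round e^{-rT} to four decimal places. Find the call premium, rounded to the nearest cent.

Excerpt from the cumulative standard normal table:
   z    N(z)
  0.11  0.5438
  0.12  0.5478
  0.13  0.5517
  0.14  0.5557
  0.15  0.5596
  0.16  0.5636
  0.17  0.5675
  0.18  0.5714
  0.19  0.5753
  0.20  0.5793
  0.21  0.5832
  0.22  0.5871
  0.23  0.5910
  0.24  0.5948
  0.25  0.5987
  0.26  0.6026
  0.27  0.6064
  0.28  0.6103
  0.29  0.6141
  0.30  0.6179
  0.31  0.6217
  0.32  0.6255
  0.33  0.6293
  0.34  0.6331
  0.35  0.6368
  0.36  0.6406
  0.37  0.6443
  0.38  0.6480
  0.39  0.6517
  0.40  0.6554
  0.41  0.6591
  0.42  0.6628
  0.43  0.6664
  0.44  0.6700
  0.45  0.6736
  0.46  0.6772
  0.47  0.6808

σ√T = 0.17·√2.5 = 0.2688
d₁ = [ln(155/156) + (0.034 + 0.17²/2)·2.5] / 0.2688 = [-0.0064 + 0.1211] / 0.2688 = 0.4267 ≈ 0.43
d₂ = d₁ − σ√T = 0.4267 − 0.2688 = 0.1579 ≈ 0.16
exp(−rT) = exp(−0.034·2.5) = 0.9185
N(d₁) = N(0.43) = 0.6664;  N(d₂) = N(0.16) = 0.5636
C = 155·0.6664 − 156·0.9185·0.5636 = 103.2920 − 80.7560 = 22.5360

$22.54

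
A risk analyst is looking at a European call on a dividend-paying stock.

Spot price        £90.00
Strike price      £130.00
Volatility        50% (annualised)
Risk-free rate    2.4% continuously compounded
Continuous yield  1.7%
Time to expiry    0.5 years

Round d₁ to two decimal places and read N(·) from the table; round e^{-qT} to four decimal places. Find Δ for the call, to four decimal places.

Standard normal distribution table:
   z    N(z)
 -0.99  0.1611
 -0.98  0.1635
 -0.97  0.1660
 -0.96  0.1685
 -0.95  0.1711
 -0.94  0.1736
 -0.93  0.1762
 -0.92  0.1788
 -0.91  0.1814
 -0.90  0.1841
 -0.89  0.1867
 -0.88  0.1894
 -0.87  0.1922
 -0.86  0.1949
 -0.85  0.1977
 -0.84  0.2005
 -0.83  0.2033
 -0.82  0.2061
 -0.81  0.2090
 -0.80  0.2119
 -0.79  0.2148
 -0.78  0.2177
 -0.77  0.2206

T = 0.5;  σ√T = 0.3536
d₁ = [ln(90/130) + (0.024 − 0.017 + 0.5²/2)·0.5] / 0.3536 = [-0.3677 + 0.0660] / 0.3536 = -0.8534 → -0.85
N(d₁) = N(-0.85) = 0.1977
Δ_call = e^(−qT)·N(d₁) = 0.9915·0.1977 = 0.1960

0.1960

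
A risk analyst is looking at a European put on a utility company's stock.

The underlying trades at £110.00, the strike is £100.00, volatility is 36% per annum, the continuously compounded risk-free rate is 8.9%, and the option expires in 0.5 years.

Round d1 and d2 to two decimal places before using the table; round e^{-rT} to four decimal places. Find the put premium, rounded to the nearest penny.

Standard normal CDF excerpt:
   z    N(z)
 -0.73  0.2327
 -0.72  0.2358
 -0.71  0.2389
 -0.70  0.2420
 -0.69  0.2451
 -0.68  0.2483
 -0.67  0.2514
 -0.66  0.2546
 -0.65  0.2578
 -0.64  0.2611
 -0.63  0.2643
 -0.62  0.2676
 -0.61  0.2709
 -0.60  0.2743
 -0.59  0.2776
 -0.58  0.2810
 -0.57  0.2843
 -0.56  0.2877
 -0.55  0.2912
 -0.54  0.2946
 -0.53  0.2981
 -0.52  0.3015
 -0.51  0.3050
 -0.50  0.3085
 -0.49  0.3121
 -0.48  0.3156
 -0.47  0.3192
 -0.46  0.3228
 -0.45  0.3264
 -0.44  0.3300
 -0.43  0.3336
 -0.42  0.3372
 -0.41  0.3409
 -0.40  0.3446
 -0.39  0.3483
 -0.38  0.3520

σ√T = 0.36 × 0.7071 = 0.2546
ln(S/K) + (r + σ²/2)T = ln(110/100) + (0.089 + 0.36²/2)·0.5 = 0.0953 + 0.0769 = 0.1722
d₁ = 0.1722 / 0.2546 = 0.6765 ⇒ 0.68
d₂ = d₁ − σ√T = 0.6765 − 0.2546 = 0.4219 ⇒ 0.42
e^(−rT) = e^(−0.089·0.5) = 0.9565
N(−d₂) = N(-0.42) = 0.3372;  N(−d₁) = N(-0.68) = 0.2483
P = 100·0.9565·0.3372 − 110·0.2483 = 32.2532 − 27.3130 = 4.9402

£4.94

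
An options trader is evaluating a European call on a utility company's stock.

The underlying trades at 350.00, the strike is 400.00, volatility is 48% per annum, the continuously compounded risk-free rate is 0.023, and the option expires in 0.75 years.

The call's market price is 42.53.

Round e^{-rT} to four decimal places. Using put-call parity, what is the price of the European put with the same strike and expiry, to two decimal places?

85.69

exp(−rT) = exp(−0.023·0.75) = 0.9829
Put-call parity: C − P = S − K·e^(−rT) = 350 − 400·0.9829 = 350 − 393.1600 = -43.1600
P = C − (C − P) = 42.53 − (-43.1600) = 85.6900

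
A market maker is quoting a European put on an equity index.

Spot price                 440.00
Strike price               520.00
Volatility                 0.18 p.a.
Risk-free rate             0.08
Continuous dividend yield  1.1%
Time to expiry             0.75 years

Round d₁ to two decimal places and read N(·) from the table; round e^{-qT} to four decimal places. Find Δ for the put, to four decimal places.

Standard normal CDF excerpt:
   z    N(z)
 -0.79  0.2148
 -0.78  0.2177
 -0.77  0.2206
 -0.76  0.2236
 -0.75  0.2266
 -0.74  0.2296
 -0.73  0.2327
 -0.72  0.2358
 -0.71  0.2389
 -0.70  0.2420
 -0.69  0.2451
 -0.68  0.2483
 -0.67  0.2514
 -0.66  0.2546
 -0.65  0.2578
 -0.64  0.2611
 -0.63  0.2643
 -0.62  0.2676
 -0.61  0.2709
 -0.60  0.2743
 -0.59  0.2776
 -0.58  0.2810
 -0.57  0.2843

T = 0.75;  σ√T = 0.1559
ln(S/K) + (r − q + σ²/2)T = ln(440/520) + (0.08 − 0.011 + 0.18²/2)·0.75 = -0.1671 + 0.0639 = -0.1032
d₁ = -0.1032 / 0.1559 = -0.6617 ≈ -0.66
N(d₁) = N(-0.66) = 0.2546
Δ_put = e^(−qT)·(N(d₁) − 1) = 0.9918·(0.2546 − 1) = -0.7393

-0.7393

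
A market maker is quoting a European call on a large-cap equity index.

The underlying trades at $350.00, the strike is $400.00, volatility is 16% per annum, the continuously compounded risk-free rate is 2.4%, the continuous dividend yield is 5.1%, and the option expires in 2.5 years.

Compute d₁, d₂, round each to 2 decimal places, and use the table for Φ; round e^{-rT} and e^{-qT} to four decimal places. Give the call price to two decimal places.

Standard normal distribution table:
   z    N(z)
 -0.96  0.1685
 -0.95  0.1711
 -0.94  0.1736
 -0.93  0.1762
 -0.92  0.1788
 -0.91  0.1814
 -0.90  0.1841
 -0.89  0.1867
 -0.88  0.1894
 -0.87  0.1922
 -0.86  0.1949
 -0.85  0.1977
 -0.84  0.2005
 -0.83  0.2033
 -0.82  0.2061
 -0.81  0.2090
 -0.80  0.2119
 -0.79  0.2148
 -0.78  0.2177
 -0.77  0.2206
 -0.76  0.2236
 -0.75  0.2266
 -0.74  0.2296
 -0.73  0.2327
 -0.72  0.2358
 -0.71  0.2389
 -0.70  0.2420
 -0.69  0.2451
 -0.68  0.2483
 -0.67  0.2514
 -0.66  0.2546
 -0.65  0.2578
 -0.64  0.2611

T = 2.5;  σ√T = 0.2530
d₁ = [ln(350/400) + (0.024 − 0.051 + 0.16²/2)·2.5] / 0.2530 = [-0.1335 − 0.0355] / 0.2530 = -0.6682 which rounds to -0.67
d₂ = d₁ − σ√T = -0.6682 − 0.2530 = -0.9211 which rounds to -0.92
exp(−qT) = exp(−0.051·2.5) = 0.8803;  exp(−rT) = exp(−0.024·2.5) = 0.9418
C = 350·0.8803·N(-0.67) − 400·0.9418·N(-0.92) = 350·0.8803·0.2514 − 400·0.9418·0.1788 = 77.4576 − 67.3575 = 10.1001

$10.10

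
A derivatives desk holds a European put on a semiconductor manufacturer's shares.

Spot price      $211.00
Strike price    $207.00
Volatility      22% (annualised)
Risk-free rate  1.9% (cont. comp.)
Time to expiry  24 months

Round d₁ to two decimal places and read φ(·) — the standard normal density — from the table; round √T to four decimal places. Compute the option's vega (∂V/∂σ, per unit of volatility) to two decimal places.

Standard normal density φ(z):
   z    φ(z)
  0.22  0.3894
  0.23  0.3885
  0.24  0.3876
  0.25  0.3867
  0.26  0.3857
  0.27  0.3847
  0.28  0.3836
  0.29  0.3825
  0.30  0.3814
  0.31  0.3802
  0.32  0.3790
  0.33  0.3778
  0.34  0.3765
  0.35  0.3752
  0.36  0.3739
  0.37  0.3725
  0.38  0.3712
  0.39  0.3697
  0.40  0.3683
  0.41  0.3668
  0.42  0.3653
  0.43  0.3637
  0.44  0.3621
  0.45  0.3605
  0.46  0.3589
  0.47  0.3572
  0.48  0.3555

σ√T = 0.22·√2 = 0.3111
d₁ = [ln(211/207) + (0.019 + 0.22²/2)·2] / 0.3111 = [0.0191 + 0.0864] / 0.3111 = 0.3392 ⇒ 0.34
√T = √2 = 1.4142
φ(d₁) = φ(0.34) = 0.3765
vega = S·φ(d₁)·√T = 211·0.3765·1.4142 = 112.3462
(Call and put vega coincide under Black-Scholes.)

112.35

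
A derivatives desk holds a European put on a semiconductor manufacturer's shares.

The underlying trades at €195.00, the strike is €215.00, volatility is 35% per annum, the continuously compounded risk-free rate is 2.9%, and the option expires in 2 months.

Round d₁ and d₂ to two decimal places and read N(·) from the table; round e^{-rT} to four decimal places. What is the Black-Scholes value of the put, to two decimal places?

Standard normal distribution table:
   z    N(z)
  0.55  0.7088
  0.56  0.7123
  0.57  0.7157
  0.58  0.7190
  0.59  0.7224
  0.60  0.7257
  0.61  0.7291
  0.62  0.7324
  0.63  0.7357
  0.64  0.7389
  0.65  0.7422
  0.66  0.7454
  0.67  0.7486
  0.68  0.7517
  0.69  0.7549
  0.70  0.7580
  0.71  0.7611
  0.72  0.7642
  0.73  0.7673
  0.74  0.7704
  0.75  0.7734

T = 0.1667;  σ√T = 0.1429
d₁ = [ln(195/215) + (0.029 + ½·0.35²)·0.1667] / (σ√T) = (-0.0976 + 0.0150) / 0.1429 = -0.5781 ⇒ -0.58
d₂ = -0.5781 − 0.1429 = -0.7209 ⇒ -0.72
e^(−rT) = e^(−0.029·0.1667) = 0.9952
N(−d₂) = N(0.72) = 0.7642;  N(−d₁) = N(0.58) = 0.7190
P = 215·0.9952·0.7642 − 195·0.7190 = 163.5143 − 140.2050 = 23.3093

€23.31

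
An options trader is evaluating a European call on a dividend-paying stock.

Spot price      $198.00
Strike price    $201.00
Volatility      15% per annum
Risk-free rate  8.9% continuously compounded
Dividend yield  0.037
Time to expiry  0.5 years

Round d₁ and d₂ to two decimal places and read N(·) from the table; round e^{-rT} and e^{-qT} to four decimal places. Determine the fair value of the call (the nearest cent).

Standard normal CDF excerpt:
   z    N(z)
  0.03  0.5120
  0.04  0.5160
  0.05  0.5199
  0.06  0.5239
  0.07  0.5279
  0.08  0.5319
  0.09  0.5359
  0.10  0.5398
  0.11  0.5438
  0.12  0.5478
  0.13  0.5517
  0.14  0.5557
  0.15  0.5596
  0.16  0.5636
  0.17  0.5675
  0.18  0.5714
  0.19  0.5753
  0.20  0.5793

σ√T = 0.15·√0.5 = 0.1061
d₁ = [ln(198/201) + (0.089 − 0.037 + 0.15²/2)·0.5] / 0.1061 = [-0.0150 + 0.0316] / 0.1061 = 0.1564 → 0.16
d₂ = d₁ − σ√T = 0.1564 − 0.1061 = 0.0503 → 0.05
exp(−qT) = exp(−0.037·0.5) = 0.9817;  exp(−rT) = exp(−0.089·0.5) = 0.9565
C = 198·0.9817·N(0.16) − 201·0.9565·N(0.05) = 198·0.9817·0.5636 − 201·0.9565·0.5199 = 109.5507 − 99.9542 = 9.5965

$9.60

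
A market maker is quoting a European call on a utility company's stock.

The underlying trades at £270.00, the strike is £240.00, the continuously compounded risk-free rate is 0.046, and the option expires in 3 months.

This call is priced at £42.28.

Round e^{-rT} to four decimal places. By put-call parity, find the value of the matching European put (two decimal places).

e^(−rT) = e^(−0.046·0.25) = 0.9886
Put-call parity: C − P = S − K·e^(−rT) = 270 − 240·0.9886 = 270 − 237.2640 = 32.7360
P = C − (C − P) = 42.28 − (32.7360) = 9.5440

£9.54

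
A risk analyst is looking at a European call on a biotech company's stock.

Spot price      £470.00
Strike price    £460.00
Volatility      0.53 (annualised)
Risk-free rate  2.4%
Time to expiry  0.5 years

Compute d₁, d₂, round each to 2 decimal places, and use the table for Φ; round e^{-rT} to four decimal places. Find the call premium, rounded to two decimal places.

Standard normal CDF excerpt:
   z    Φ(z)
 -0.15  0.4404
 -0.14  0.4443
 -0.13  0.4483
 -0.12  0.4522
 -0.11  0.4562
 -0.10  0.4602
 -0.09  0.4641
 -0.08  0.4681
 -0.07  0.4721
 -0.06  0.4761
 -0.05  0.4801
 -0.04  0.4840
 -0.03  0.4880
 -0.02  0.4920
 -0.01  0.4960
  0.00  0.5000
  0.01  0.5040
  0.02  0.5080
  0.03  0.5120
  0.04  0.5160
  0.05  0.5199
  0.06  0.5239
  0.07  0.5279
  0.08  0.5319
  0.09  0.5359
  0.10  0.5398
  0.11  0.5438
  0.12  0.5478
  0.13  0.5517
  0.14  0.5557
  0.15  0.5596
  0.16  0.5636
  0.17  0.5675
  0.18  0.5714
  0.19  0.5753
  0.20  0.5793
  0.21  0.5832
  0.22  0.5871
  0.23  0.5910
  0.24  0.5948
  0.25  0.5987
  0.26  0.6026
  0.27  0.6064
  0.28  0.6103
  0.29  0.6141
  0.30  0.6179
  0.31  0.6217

£77.67

T = 0.5;  σ√T = 0.3748
d₁ = [ln(470/460) + (0.024 + 0.53²/2)·0.5] / 0.3748 = [0.0215 + 0.0822] / 0.3748 = 0.2768 ⇒ 0.28
d₂ = d₁ − σ√T = 0.2768 − 0.3748 = -0.0980 ⇒ -0.10
exp(−rT) = exp(−0.024·0.5) = 0.9881
C = 470·N(0.28) − 460·0.9881·N(-0.10) = 470·0.6103 − 460·0.9881·0.4602 = 286.8410 − 209.1729 = 77.6681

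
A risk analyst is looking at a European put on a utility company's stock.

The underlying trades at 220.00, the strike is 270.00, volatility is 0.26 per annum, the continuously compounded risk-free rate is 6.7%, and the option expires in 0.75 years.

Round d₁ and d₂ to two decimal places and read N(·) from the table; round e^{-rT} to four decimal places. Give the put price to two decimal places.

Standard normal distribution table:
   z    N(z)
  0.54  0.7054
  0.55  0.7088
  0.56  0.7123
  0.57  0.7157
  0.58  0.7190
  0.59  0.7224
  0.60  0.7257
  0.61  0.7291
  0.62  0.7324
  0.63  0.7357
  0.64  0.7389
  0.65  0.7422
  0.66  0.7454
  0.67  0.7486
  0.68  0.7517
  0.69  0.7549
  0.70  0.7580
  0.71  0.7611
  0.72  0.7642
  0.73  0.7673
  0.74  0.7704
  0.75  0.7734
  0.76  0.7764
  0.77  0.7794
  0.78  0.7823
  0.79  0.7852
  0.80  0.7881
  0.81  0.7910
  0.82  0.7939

σ√T = 0.26·√0.75 = 0.2252
ln(S/K) + (r + σ²/2)T = ln(220/270) + (0.067 + 0.26²/2)·0.75 = -0.2048 + 0.0756 = -0.1292
d₁ = -0.1292 / 0.2252 = -0.5738 which rounds to -0.57
d₂ = d₁ − σ√T = -0.5738 − 0.2252 = -0.7989 which rounds to -0.80
exp(−rT) = exp(−0.067·0.75) = 0.9510
P = 270·0.9510·N(0.80) − 220·N(0.57) = 270·0.9510·0.7881 − 220·0.7157 = 202.3604 − 157.4540 = 44.9064

44.91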